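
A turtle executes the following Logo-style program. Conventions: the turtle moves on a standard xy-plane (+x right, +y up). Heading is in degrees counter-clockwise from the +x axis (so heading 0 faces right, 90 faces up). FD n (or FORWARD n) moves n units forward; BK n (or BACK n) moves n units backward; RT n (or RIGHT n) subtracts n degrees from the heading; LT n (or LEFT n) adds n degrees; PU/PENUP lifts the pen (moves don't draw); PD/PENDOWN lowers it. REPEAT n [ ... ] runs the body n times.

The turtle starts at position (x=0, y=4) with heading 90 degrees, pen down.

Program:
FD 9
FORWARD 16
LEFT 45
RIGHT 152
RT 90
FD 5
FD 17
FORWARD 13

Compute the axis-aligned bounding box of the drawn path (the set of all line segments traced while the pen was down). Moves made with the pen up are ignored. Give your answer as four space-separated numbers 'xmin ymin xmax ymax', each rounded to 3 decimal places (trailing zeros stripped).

Answer: -10.233 -4.471 0 29

Derivation:
Executing turtle program step by step:
Start: pos=(0,4), heading=90, pen down
FD 9: (0,4) -> (0,13) [heading=90, draw]
FD 16: (0,13) -> (0,29) [heading=90, draw]
LT 45: heading 90 -> 135
RT 152: heading 135 -> 343
RT 90: heading 343 -> 253
FD 5: (0,29) -> (-1.462,24.218) [heading=253, draw]
FD 17: (-1.462,24.218) -> (-6.432,7.961) [heading=253, draw]
FD 13: (-6.432,7.961) -> (-10.233,-4.471) [heading=253, draw]
Final: pos=(-10.233,-4.471), heading=253, 5 segment(s) drawn

Segment endpoints: x in {-10.233, -6.432, -1.462, 0, 0, 0}, y in {-4.471, 4, 7.961, 13, 24.218, 29}
xmin=-10.233, ymin=-4.471, xmax=0, ymax=29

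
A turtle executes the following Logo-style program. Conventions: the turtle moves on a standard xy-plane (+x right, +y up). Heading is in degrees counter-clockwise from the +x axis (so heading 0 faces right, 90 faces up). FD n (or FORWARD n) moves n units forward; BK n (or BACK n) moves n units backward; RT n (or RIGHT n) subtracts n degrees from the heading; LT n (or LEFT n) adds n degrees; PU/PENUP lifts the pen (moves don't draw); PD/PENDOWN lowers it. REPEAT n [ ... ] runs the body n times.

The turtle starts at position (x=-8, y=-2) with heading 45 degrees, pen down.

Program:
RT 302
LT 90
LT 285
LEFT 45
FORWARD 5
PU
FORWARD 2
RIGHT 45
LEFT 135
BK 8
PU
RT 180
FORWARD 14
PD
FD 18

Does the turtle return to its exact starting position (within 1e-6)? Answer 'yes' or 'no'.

Answer: no

Derivation:
Executing turtle program step by step:
Start: pos=(-8,-2), heading=45, pen down
RT 302: heading 45 -> 103
LT 90: heading 103 -> 193
LT 285: heading 193 -> 118
LT 45: heading 118 -> 163
FD 5: (-8,-2) -> (-12.782,-0.538) [heading=163, draw]
PU: pen up
FD 2: (-12.782,-0.538) -> (-14.694,0.047) [heading=163, move]
RT 45: heading 163 -> 118
LT 135: heading 118 -> 253
BK 8: (-14.694,0.047) -> (-12.355,7.697) [heading=253, move]
PU: pen up
RT 180: heading 253 -> 73
FD 14: (-12.355,7.697) -> (-8.262,21.085) [heading=73, move]
PD: pen down
FD 18: (-8.262,21.085) -> (-2.999,38.299) [heading=73, draw]
Final: pos=(-2.999,38.299), heading=73, 2 segment(s) drawn

Start position: (-8, -2)
Final position: (-2.999, 38.299)
Distance = 40.608; >= 1e-6 -> NOT closed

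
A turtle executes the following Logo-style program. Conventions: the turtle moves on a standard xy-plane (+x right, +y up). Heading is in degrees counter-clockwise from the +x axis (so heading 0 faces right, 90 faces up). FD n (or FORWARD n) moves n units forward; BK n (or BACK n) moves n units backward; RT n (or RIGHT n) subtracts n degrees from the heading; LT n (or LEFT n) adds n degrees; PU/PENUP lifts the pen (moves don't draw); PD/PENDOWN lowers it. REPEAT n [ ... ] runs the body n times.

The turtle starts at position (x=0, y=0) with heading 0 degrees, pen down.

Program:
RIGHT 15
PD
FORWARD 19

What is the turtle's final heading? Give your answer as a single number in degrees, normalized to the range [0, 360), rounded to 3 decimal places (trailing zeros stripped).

Executing turtle program step by step:
Start: pos=(0,0), heading=0, pen down
RT 15: heading 0 -> 345
PD: pen down
FD 19: (0,0) -> (18.353,-4.918) [heading=345, draw]
Final: pos=(18.353,-4.918), heading=345, 1 segment(s) drawn

Answer: 345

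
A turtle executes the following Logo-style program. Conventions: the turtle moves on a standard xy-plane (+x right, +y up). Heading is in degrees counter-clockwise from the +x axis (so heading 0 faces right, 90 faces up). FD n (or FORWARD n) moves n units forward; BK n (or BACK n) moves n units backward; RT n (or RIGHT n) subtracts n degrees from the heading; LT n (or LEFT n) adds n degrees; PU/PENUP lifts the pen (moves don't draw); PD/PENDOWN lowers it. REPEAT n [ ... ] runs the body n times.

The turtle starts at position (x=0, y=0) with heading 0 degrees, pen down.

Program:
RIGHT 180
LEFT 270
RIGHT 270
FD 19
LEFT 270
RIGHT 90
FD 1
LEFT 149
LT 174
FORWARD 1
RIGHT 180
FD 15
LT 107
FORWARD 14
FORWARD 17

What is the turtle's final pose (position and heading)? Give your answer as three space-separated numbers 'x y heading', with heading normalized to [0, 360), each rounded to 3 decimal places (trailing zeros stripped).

Answer: -39.784 -20.705 250

Derivation:
Executing turtle program step by step:
Start: pos=(0,0), heading=0, pen down
RT 180: heading 0 -> 180
LT 270: heading 180 -> 90
RT 270: heading 90 -> 180
FD 19: (0,0) -> (-19,0) [heading=180, draw]
LT 270: heading 180 -> 90
RT 90: heading 90 -> 0
FD 1: (-19,0) -> (-18,0) [heading=0, draw]
LT 149: heading 0 -> 149
LT 174: heading 149 -> 323
FD 1: (-18,0) -> (-17.201,-0.602) [heading=323, draw]
RT 180: heading 323 -> 143
FD 15: (-17.201,-0.602) -> (-29.181,8.425) [heading=143, draw]
LT 107: heading 143 -> 250
FD 14: (-29.181,8.425) -> (-33.969,-4.73) [heading=250, draw]
FD 17: (-33.969,-4.73) -> (-39.784,-20.705) [heading=250, draw]
Final: pos=(-39.784,-20.705), heading=250, 6 segment(s) drawn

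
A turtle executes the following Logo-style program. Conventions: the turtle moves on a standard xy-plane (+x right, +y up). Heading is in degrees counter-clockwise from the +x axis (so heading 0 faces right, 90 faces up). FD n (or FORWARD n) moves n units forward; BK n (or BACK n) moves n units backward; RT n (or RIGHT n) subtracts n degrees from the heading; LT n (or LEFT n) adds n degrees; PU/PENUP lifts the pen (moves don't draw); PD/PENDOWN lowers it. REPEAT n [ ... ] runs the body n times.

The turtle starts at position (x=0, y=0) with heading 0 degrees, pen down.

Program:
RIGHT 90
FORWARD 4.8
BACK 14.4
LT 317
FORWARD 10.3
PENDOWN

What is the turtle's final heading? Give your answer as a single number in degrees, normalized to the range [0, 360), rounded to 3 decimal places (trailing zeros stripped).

Answer: 227

Derivation:
Executing turtle program step by step:
Start: pos=(0,0), heading=0, pen down
RT 90: heading 0 -> 270
FD 4.8: (0,0) -> (0,-4.8) [heading=270, draw]
BK 14.4: (0,-4.8) -> (0,9.6) [heading=270, draw]
LT 317: heading 270 -> 227
FD 10.3: (0,9.6) -> (-7.025,2.067) [heading=227, draw]
PD: pen down
Final: pos=(-7.025,2.067), heading=227, 3 segment(s) drawn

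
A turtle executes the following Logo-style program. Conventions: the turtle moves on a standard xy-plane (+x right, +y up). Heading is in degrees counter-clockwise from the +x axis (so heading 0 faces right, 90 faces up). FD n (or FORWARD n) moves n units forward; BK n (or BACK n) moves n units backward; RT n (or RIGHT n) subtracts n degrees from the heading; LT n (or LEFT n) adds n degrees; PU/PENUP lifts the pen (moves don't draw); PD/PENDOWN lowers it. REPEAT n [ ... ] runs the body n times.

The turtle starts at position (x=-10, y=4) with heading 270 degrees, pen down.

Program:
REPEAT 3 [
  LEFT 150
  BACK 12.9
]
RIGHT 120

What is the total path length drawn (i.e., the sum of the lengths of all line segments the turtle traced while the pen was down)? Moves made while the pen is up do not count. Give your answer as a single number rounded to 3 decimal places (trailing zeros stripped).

Executing turtle program step by step:
Start: pos=(-10,4), heading=270, pen down
REPEAT 3 [
  -- iteration 1/3 --
  LT 150: heading 270 -> 60
  BK 12.9: (-10,4) -> (-16.45,-7.172) [heading=60, draw]
  -- iteration 2/3 --
  LT 150: heading 60 -> 210
  BK 12.9: (-16.45,-7.172) -> (-5.278,-0.722) [heading=210, draw]
  -- iteration 3/3 --
  LT 150: heading 210 -> 0
  BK 12.9: (-5.278,-0.722) -> (-18.178,-0.722) [heading=0, draw]
]
RT 120: heading 0 -> 240
Final: pos=(-18.178,-0.722), heading=240, 3 segment(s) drawn

Segment lengths:
  seg 1: (-10,4) -> (-16.45,-7.172), length = 12.9
  seg 2: (-16.45,-7.172) -> (-5.278,-0.722), length = 12.9
  seg 3: (-5.278,-0.722) -> (-18.178,-0.722), length = 12.9
Total = 38.7

Answer: 38.7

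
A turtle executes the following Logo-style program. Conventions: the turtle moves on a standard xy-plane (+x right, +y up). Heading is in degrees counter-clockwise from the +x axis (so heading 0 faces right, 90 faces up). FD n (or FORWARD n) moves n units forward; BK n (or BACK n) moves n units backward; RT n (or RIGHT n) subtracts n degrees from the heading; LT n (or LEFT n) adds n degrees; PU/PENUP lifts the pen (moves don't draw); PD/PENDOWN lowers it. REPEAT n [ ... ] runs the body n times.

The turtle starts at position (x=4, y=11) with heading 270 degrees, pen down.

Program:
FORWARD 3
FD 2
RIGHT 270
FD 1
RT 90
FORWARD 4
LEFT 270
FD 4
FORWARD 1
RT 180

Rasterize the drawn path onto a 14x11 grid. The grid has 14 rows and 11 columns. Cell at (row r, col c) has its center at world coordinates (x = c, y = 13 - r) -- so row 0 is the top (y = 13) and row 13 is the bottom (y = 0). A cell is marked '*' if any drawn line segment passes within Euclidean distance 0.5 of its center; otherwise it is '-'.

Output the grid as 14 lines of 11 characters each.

Segment 0: (4,11) -> (4,8)
Segment 1: (4,8) -> (4,6)
Segment 2: (4,6) -> (5,6)
Segment 3: (5,6) -> (5,2)
Segment 4: (5,2) -> (1,2)
Segment 5: (1,2) -> (-0,2)

Answer: -----------
-----------
----*------
----*------
----*------
----*------
----*------
----**-----
-----*-----
-----*-----
-----*-----
******-----
-----------
-----------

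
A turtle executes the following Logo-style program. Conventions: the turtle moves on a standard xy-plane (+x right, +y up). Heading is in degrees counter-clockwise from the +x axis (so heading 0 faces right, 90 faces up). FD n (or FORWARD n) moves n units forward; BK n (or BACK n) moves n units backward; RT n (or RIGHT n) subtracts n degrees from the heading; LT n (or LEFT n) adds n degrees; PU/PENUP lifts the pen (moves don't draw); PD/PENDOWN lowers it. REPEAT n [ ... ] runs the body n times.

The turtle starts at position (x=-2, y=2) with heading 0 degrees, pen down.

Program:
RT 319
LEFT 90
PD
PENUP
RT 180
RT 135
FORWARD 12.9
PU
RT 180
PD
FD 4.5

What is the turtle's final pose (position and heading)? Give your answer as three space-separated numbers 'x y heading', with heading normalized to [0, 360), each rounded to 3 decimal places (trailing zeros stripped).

Answer: -10.38 2.586 356

Derivation:
Executing turtle program step by step:
Start: pos=(-2,2), heading=0, pen down
RT 319: heading 0 -> 41
LT 90: heading 41 -> 131
PD: pen down
PU: pen up
RT 180: heading 131 -> 311
RT 135: heading 311 -> 176
FD 12.9: (-2,2) -> (-14.869,2.9) [heading=176, move]
PU: pen up
RT 180: heading 176 -> 356
PD: pen down
FD 4.5: (-14.869,2.9) -> (-10.38,2.586) [heading=356, draw]
Final: pos=(-10.38,2.586), heading=356, 1 segment(s) drawn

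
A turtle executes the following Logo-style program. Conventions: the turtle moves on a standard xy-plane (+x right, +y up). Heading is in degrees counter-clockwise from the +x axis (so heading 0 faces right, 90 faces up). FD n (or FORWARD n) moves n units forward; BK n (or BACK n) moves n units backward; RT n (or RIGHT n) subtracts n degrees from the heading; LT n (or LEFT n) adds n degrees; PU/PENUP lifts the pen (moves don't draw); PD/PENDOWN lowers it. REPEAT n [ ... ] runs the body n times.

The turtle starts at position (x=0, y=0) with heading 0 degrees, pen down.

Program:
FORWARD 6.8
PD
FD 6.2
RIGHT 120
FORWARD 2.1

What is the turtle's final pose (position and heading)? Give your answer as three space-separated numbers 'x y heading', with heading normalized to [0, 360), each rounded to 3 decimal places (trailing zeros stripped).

Answer: 11.95 -1.819 240

Derivation:
Executing turtle program step by step:
Start: pos=(0,0), heading=0, pen down
FD 6.8: (0,0) -> (6.8,0) [heading=0, draw]
PD: pen down
FD 6.2: (6.8,0) -> (13,0) [heading=0, draw]
RT 120: heading 0 -> 240
FD 2.1: (13,0) -> (11.95,-1.819) [heading=240, draw]
Final: pos=(11.95,-1.819), heading=240, 3 segment(s) drawn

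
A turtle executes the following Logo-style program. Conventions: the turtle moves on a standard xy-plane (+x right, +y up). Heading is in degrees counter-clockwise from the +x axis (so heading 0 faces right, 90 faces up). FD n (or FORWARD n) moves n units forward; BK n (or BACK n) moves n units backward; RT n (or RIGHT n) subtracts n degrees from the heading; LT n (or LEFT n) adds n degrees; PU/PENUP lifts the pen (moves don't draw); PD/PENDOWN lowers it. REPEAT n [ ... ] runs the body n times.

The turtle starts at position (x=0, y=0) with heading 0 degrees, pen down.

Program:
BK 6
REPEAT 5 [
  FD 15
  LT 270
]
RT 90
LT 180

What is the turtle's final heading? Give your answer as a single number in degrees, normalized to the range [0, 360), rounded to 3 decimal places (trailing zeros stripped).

Answer: 0

Derivation:
Executing turtle program step by step:
Start: pos=(0,0), heading=0, pen down
BK 6: (0,0) -> (-6,0) [heading=0, draw]
REPEAT 5 [
  -- iteration 1/5 --
  FD 15: (-6,0) -> (9,0) [heading=0, draw]
  LT 270: heading 0 -> 270
  -- iteration 2/5 --
  FD 15: (9,0) -> (9,-15) [heading=270, draw]
  LT 270: heading 270 -> 180
  -- iteration 3/5 --
  FD 15: (9,-15) -> (-6,-15) [heading=180, draw]
  LT 270: heading 180 -> 90
  -- iteration 4/5 --
  FD 15: (-6,-15) -> (-6,0) [heading=90, draw]
  LT 270: heading 90 -> 0
  -- iteration 5/5 --
  FD 15: (-6,0) -> (9,0) [heading=0, draw]
  LT 270: heading 0 -> 270
]
RT 90: heading 270 -> 180
LT 180: heading 180 -> 0
Final: pos=(9,0), heading=0, 6 segment(s) drawn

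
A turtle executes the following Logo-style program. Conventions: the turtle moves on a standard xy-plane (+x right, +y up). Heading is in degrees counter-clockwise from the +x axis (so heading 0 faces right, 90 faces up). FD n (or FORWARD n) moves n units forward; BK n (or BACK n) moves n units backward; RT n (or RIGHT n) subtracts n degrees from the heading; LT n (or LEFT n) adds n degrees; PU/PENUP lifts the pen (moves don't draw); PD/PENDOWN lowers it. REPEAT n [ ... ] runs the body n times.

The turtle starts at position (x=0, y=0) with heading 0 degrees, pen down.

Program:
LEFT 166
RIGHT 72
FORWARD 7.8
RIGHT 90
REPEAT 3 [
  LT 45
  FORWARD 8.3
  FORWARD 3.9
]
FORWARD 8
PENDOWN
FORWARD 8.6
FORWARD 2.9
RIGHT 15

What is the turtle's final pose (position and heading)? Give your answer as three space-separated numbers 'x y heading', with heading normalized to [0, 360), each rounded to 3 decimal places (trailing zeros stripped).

Executing turtle program step by step:
Start: pos=(0,0), heading=0, pen down
LT 166: heading 0 -> 166
RT 72: heading 166 -> 94
FD 7.8: (0,0) -> (-0.544,7.781) [heading=94, draw]
RT 90: heading 94 -> 4
REPEAT 3 [
  -- iteration 1/3 --
  LT 45: heading 4 -> 49
  FD 8.3: (-0.544,7.781) -> (4.901,14.045) [heading=49, draw]
  FD 3.9: (4.901,14.045) -> (7.46,16.988) [heading=49, draw]
  -- iteration 2/3 --
  LT 45: heading 49 -> 94
  FD 8.3: (7.46,16.988) -> (6.881,25.268) [heading=94, draw]
  FD 3.9: (6.881,25.268) -> (6.609,29.159) [heading=94, draw]
  -- iteration 3/3 --
  LT 45: heading 94 -> 139
  FD 8.3: (6.609,29.159) -> (0.345,34.604) [heading=139, draw]
  FD 3.9: (0.345,34.604) -> (-2.599,37.163) [heading=139, draw]
]
FD 8: (-2.599,37.163) -> (-8.636,42.411) [heading=139, draw]
PD: pen down
FD 8.6: (-8.636,42.411) -> (-15.127,48.053) [heading=139, draw]
FD 2.9: (-15.127,48.053) -> (-17.316,49.956) [heading=139, draw]
RT 15: heading 139 -> 124
Final: pos=(-17.316,49.956), heading=124, 10 segment(s) drawn

Answer: -17.316 49.956 124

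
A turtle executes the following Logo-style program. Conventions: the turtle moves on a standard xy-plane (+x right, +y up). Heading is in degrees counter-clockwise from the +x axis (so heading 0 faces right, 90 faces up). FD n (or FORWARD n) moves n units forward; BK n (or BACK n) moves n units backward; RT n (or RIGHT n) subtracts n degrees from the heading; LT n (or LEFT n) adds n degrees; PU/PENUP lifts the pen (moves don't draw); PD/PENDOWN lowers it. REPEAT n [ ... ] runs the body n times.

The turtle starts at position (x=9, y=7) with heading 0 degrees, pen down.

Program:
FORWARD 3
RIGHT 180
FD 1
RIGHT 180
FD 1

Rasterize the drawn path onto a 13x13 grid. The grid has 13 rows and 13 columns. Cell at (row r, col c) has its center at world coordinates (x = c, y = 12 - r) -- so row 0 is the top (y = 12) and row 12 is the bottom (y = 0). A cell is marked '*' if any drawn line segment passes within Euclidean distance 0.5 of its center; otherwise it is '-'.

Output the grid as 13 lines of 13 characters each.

Segment 0: (9,7) -> (12,7)
Segment 1: (12,7) -> (11,7)
Segment 2: (11,7) -> (12,7)

Answer: -------------
-------------
-------------
-------------
-------------
---------****
-------------
-------------
-------------
-------------
-------------
-------------
-------------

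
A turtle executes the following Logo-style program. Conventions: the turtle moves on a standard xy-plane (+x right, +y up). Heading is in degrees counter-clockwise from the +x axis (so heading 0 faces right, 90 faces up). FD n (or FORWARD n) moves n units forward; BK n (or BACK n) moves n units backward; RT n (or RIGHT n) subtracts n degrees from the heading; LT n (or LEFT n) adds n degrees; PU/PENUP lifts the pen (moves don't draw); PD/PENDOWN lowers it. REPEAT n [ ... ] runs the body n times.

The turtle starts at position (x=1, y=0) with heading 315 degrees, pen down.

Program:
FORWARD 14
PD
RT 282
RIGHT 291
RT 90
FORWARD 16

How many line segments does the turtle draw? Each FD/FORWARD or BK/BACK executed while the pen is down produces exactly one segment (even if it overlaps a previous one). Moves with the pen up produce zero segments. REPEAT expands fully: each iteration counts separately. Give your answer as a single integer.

Executing turtle program step by step:
Start: pos=(1,0), heading=315, pen down
FD 14: (1,0) -> (10.899,-9.899) [heading=315, draw]
PD: pen down
RT 282: heading 315 -> 33
RT 291: heading 33 -> 102
RT 90: heading 102 -> 12
FD 16: (10.899,-9.899) -> (26.55,-6.573) [heading=12, draw]
Final: pos=(26.55,-6.573), heading=12, 2 segment(s) drawn
Segments drawn: 2

Answer: 2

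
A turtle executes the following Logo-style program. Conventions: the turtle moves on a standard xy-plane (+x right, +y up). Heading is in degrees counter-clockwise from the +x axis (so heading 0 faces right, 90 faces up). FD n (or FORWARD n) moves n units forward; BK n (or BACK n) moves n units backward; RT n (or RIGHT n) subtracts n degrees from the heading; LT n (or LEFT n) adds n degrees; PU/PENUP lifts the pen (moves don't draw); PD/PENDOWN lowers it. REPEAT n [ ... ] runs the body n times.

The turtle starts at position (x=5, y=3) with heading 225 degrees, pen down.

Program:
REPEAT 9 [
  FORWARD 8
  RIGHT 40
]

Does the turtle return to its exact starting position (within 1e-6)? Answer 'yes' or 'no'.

Executing turtle program step by step:
Start: pos=(5,3), heading=225, pen down
REPEAT 9 [
  -- iteration 1/9 --
  FD 8: (5,3) -> (-0.657,-2.657) [heading=225, draw]
  RT 40: heading 225 -> 185
  -- iteration 2/9 --
  FD 8: (-0.657,-2.657) -> (-8.626,-3.354) [heading=185, draw]
  RT 40: heading 185 -> 145
  -- iteration 3/9 --
  FD 8: (-8.626,-3.354) -> (-15.18,1.235) [heading=145, draw]
  RT 40: heading 145 -> 105
  -- iteration 4/9 --
  FD 8: (-15.18,1.235) -> (-17.25,8.962) [heading=105, draw]
  RT 40: heading 105 -> 65
  -- iteration 5/9 --
  FD 8: (-17.25,8.962) -> (-13.869,16.212) [heading=65, draw]
  RT 40: heading 65 -> 25
  -- iteration 6/9 --
  FD 8: (-13.869,16.212) -> (-6.619,19.593) [heading=25, draw]
  RT 40: heading 25 -> 345
  -- iteration 7/9 --
  FD 8: (-6.619,19.593) -> (1.109,17.523) [heading=345, draw]
  RT 40: heading 345 -> 305
  -- iteration 8/9 --
  FD 8: (1.109,17.523) -> (5.697,10.97) [heading=305, draw]
  RT 40: heading 305 -> 265
  -- iteration 9/9 --
  FD 8: (5.697,10.97) -> (5,3) [heading=265, draw]
  RT 40: heading 265 -> 225
]
Final: pos=(5,3), heading=225, 9 segment(s) drawn

Start position: (5, 3)
Final position: (5, 3)
Distance = 0; < 1e-6 -> CLOSED

Answer: yes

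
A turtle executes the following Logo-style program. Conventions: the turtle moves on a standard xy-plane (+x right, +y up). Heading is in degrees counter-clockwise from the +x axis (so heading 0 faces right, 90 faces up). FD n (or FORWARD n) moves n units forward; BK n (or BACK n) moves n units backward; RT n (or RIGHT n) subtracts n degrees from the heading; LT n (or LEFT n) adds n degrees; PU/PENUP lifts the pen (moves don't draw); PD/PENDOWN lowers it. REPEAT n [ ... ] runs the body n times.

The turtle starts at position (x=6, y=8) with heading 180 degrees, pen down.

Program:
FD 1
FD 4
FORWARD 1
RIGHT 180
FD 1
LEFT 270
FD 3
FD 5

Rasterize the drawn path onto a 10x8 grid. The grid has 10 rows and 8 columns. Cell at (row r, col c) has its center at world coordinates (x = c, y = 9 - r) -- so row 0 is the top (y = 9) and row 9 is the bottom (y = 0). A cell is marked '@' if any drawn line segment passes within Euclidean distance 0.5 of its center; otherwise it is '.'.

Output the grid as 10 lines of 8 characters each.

Segment 0: (6,8) -> (5,8)
Segment 1: (5,8) -> (1,8)
Segment 2: (1,8) -> (0,8)
Segment 3: (0,8) -> (1,8)
Segment 4: (1,8) -> (1,5)
Segment 5: (1,5) -> (1,0)

Answer: ........
@@@@@@@.
.@......
.@......
.@......
.@......
.@......
.@......
.@......
.@......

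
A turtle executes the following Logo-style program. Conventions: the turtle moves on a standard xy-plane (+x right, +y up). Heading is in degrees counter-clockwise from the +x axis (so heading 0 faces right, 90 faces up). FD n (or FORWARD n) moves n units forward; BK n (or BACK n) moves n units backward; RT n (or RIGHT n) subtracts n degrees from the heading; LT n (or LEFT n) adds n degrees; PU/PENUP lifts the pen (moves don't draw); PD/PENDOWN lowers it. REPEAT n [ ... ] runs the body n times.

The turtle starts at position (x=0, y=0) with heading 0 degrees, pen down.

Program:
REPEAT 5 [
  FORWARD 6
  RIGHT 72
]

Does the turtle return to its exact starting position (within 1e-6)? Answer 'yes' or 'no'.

Executing turtle program step by step:
Start: pos=(0,0), heading=0, pen down
REPEAT 5 [
  -- iteration 1/5 --
  FD 6: (0,0) -> (6,0) [heading=0, draw]
  RT 72: heading 0 -> 288
  -- iteration 2/5 --
  FD 6: (6,0) -> (7.854,-5.706) [heading=288, draw]
  RT 72: heading 288 -> 216
  -- iteration 3/5 --
  FD 6: (7.854,-5.706) -> (3,-9.233) [heading=216, draw]
  RT 72: heading 216 -> 144
  -- iteration 4/5 --
  FD 6: (3,-9.233) -> (-1.854,-5.706) [heading=144, draw]
  RT 72: heading 144 -> 72
  -- iteration 5/5 --
  FD 6: (-1.854,-5.706) -> (0,0) [heading=72, draw]
  RT 72: heading 72 -> 0
]
Final: pos=(0,0), heading=0, 5 segment(s) drawn

Start position: (0, 0)
Final position: (0, 0)
Distance = 0; < 1e-6 -> CLOSED

Answer: yes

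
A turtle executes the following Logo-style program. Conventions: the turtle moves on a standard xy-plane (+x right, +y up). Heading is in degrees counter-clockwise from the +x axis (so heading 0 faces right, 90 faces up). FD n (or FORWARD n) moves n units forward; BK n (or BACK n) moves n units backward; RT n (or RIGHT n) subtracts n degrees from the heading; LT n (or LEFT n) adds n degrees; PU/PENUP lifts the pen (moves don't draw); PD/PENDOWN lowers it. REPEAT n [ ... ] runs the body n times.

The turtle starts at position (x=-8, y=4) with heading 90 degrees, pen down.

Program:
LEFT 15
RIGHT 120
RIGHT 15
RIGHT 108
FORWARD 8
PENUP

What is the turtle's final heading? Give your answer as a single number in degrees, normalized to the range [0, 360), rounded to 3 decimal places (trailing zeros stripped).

Executing turtle program step by step:
Start: pos=(-8,4), heading=90, pen down
LT 15: heading 90 -> 105
RT 120: heading 105 -> 345
RT 15: heading 345 -> 330
RT 108: heading 330 -> 222
FD 8: (-8,4) -> (-13.945,-1.353) [heading=222, draw]
PU: pen up
Final: pos=(-13.945,-1.353), heading=222, 1 segment(s) drawn

Answer: 222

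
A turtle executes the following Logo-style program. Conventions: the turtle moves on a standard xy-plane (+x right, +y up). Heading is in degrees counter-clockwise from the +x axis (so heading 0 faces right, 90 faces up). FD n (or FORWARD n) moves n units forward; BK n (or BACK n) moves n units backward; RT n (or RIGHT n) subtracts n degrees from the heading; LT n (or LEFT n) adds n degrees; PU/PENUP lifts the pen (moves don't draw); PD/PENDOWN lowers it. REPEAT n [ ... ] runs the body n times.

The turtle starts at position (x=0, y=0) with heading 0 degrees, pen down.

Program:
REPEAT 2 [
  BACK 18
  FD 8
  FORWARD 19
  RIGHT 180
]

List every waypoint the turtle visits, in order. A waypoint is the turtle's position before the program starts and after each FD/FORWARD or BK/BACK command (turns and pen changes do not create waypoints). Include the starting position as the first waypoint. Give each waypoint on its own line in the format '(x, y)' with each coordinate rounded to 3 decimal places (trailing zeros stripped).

Executing turtle program step by step:
Start: pos=(0,0), heading=0, pen down
REPEAT 2 [
  -- iteration 1/2 --
  BK 18: (0,0) -> (-18,0) [heading=0, draw]
  FD 8: (-18,0) -> (-10,0) [heading=0, draw]
  FD 19: (-10,0) -> (9,0) [heading=0, draw]
  RT 180: heading 0 -> 180
  -- iteration 2/2 --
  BK 18: (9,0) -> (27,0) [heading=180, draw]
  FD 8: (27,0) -> (19,0) [heading=180, draw]
  FD 19: (19,0) -> (0,0) [heading=180, draw]
  RT 180: heading 180 -> 0
]
Final: pos=(0,0), heading=0, 6 segment(s) drawn
Waypoints (7 total):
(0, 0)
(-18, 0)
(-10, 0)
(9, 0)
(27, 0)
(19, 0)
(0, 0)

Answer: (0, 0)
(-18, 0)
(-10, 0)
(9, 0)
(27, 0)
(19, 0)
(0, 0)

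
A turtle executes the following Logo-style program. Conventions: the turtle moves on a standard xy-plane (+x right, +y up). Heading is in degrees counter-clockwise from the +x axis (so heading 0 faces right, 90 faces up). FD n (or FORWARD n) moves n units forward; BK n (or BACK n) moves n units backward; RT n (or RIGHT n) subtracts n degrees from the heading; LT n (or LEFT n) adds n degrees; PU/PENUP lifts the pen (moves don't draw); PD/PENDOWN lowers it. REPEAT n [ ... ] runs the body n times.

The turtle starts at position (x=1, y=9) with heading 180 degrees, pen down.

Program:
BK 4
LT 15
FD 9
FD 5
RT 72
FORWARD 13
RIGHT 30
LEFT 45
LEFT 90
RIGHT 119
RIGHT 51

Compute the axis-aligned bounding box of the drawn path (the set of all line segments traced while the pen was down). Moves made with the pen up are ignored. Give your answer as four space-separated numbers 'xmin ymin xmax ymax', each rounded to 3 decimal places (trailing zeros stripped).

Answer: -15.603 5.377 5 16.279

Derivation:
Executing turtle program step by step:
Start: pos=(1,9), heading=180, pen down
BK 4: (1,9) -> (5,9) [heading=180, draw]
LT 15: heading 180 -> 195
FD 9: (5,9) -> (-3.693,6.671) [heading=195, draw]
FD 5: (-3.693,6.671) -> (-8.523,5.377) [heading=195, draw]
RT 72: heading 195 -> 123
FD 13: (-8.523,5.377) -> (-15.603,16.279) [heading=123, draw]
RT 30: heading 123 -> 93
LT 45: heading 93 -> 138
LT 90: heading 138 -> 228
RT 119: heading 228 -> 109
RT 51: heading 109 -> 58
Final: pos=(-15.603,16.279), heading=58, 4 segment(s) drawn

Segment endpoints: x in {-15.603, -8.523, -3.693, 1, 5}, y in {5.377, 6.671, 9, 16.279}
xmin=-15.603, ymin=5.377, xmax=5, ymax=16.279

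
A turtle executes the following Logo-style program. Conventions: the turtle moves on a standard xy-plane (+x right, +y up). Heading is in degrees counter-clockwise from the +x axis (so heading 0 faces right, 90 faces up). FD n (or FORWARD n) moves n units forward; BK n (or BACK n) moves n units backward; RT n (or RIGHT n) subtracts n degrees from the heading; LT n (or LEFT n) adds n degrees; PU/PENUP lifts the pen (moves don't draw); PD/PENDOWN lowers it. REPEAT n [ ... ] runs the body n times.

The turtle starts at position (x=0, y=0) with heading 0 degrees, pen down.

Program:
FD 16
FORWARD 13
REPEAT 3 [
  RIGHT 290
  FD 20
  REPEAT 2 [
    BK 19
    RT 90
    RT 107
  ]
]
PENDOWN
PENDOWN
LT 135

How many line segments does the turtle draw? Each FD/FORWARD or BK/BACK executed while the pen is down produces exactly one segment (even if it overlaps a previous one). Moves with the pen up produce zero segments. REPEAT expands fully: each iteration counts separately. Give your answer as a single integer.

Executing turtle program step by step:
Start: pos=(0,0), heading=0, pen down
FD 16: (0,0) -> (16,0) [heading=0, draw]
FD 13: (16,0) -> (29,0) [heading=0, draw]
REPEAT 3 [
  -- iteration 1/3 --
  RT 290: heading 0 -> 70
  FD 20: (29,0) -> (35.84,18.794) [heading=70, draw]
  REPEAT 2 [
    -- iteration 1/2 --
    BK 19: (35.84,18.794) -> (29.342,0.94) [heading=70, draw]
    RT 90: heading 70 -> 340
    RT 107: heading 340 -> 233
    -- iteration 2/2 --
    BK 19: (29.342,0.94) -> (40.777,16.114) [heading=233, draw]
    RT 90: heading 233 -> 143
    RT 107: heading 143 -> 36
  ]
  -- iteration 2/3 --
  RT 290: heading 36 -> 106
  FD 20: (40.777,16.114) -> (35.264,35.339) [heading=106, draw]
  REPEAT 2 [
    -- iteration 1/2 --
    BK 19: (35.264,35.339) -> (40.501,17.075) [heading=106, draw]
    RT 90: heading 106 -> 16
    RT 107: heading 16 -> 269
    -- iteration 2/2 --
    BK 19: (40.501,17.075) -> (40.832,36.072) [heading=269, draw]
    RT 90: heading 269 -> 179
    RT 107: heading 179 -> 72
  ]
  -- iteration 3/3 --
  RT 290: heading 72 -> 142
  FD 20: (40.832,36.072) -> (25.072,48.385) [heading=142, draw]
  REPEAT 2 [
    -- iteration 1/2 --
    BK 19: (25.072,48.385) -> (40.044,36.688) [heading=142, draw]
    RT 90: heading 142 -> 52
    RT 107: heading 52 -> 305
    -- iteration 2/2 --
    BK 19: (40.044,36.688) -> (29.147,52.252) [heading=305, draw]
    RT 90: heading 305 -> 215
    RT 107: heading 215 -> 108
  ]
]
PD: pen down
PD: pen down
LT 135: heading 108 -> 243
Final: pos=(29.147,52.252), heading=243, 11 segment(s) drawn
Segments drawn: 11

Answer: 11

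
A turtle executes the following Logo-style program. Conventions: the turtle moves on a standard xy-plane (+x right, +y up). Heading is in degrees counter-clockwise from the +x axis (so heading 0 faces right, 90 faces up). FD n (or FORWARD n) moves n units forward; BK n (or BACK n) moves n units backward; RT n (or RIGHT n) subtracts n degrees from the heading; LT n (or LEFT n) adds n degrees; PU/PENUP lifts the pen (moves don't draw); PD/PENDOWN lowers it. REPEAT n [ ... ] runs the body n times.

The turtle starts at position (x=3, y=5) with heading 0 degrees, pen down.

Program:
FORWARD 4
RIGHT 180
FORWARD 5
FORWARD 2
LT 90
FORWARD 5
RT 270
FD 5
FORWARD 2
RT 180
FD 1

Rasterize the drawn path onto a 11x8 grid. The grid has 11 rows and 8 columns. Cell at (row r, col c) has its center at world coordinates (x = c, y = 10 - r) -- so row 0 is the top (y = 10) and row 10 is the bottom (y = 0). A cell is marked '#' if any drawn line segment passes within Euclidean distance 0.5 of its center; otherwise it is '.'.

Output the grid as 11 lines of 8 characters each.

Answer: ........
........
........
........
........
########
#.......
#.......
#.......
#.......
########

Derivation:
Segment 0: (3,5) -> (7,5)
Segment 1: (7,5) -> (2,5)
Segment 2: (2,5) -> (0,5)
Segment 3: (0,5) -> (0,-0)
Segment 4: (0,-0) -> (5,0)
Segment 5: (5,0) -> (7,0)
Segment 6: (7,0) -> (6,0)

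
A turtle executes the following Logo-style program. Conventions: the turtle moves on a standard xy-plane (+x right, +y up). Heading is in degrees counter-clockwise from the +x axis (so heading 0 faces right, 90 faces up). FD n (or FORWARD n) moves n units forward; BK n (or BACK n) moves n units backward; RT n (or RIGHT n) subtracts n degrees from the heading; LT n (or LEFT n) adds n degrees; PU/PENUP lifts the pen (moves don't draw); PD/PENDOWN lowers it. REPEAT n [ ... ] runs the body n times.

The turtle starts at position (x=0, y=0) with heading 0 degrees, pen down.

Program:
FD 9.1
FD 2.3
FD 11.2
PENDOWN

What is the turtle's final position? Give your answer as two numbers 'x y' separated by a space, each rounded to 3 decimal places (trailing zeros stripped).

Executing turtle program step by step:
Start: pos=(0,0), heading=0, pen down
FD 9.1: (0,0) -> (9.1,0) [heading=0, draw]
FD 2.3: (9.1,0) -> (11.4,0) [heading=0, draw]
FD 11.2: (11.4,0) -> (22.6,0) [heading=0, draw]
PD: pen down
Final: pos=(22.6,0), heading=0, 3 segment(s) drawn

Answer: 22.6 0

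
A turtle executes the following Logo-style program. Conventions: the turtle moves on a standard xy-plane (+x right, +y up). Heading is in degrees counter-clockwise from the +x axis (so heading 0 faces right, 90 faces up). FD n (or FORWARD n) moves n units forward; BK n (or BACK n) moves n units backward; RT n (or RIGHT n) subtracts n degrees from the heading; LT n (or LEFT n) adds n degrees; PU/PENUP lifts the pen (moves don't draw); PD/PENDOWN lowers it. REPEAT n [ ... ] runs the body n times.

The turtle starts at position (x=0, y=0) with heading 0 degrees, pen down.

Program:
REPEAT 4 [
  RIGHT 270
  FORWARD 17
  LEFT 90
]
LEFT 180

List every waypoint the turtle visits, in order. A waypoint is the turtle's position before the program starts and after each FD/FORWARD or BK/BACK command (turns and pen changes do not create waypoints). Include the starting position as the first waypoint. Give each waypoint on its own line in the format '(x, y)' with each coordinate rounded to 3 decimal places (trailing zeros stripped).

Executing turtle program step by step:
Start: pos=(0,0), heading=0, pen down
REPEAT 4 [
  -- iteration 1/4 --
  RT 270: heading 0 -> 90
  FD 17: (0,0) -> (0,17) [heading=90, draw]
  LT 90: heading 90 -> 180
  -- iteration 2/4 --
  RT 270: heading 180 -> 270
  FD 17: (0,17) -> (0,0) [heading=270, draw]
  LT 90: heading 270 -> 0
  -- iteration 3/4 --
  RT 270: heading 0 -> 90
  FD 17: (0,0) -> (0,17) [heading=90, draw]
  LT 90: heading 90 -> 180
  -- iteration 4/4 --
  RT 270: heading 180 -> 270
  FD 17: (0,17) -> (0,0) [heading=270, draw]
  LT 90: heading 270 -> 0
]
LT 180: heading 0 -> 180
Final: pos=(0,0), heading=180, 4 segment(s) drawn
Waypoints (5 total):
(0, 0)
(0, 17)
(0, 0)
(0, 17)
(0, 0)

Answer: (0, 0)
(0, 17)
(0, 0)
(0, 17)
(0, 0)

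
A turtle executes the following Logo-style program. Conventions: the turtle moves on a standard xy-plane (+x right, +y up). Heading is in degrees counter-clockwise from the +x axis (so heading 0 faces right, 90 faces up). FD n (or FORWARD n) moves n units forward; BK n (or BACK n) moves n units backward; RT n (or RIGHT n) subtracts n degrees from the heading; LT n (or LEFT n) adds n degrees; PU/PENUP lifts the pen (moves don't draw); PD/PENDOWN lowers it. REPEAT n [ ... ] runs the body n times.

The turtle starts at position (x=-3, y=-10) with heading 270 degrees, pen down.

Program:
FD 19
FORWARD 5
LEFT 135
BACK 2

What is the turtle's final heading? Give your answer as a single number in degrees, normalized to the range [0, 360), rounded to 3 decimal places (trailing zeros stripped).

Answer: 45

Derivation:
Executing turtle program step by step:
Start: pos=(-3,-10), heading=270, pen down
FD 19: (-3,-10) -> (-3,-29) [heading=270, draw]
FD 5: (-3,-29) -> (-3,-34) [heading=270, draw]
LT 135: heading 270 -> 45
BK 2: (-3,-34) -> (-4.414,-35.414) [heading=45, draw]
Final: pos=(-4.414,-35.414), heading=45, 3 segment(s) drawn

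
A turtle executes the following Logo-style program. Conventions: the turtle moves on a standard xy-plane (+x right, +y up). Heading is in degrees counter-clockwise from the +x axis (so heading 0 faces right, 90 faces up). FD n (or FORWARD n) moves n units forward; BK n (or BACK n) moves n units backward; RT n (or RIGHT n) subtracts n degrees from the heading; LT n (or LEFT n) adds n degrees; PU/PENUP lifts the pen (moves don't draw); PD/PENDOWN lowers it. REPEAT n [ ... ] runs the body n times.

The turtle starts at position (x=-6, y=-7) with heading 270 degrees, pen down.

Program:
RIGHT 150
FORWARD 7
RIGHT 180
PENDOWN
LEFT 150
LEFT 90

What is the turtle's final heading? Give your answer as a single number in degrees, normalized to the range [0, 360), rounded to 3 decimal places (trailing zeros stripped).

Answer: 180

Derivation:
Executing turtle program step by step:
Start: pos=(-6,-7), heading=270, pen down
RT 150: heading 270 -> 120
FD 7: (-6,-7) -> (-9.5,-0.938) [heading=120, draw]
RT 180: heading 120 -> 300
PD: pen down
LT 150: heading 300 -> 90
LT 90: heading 90 -> 180
Final: pos=(-9.5,-0.938), heading=180, 1 segment(s) drawn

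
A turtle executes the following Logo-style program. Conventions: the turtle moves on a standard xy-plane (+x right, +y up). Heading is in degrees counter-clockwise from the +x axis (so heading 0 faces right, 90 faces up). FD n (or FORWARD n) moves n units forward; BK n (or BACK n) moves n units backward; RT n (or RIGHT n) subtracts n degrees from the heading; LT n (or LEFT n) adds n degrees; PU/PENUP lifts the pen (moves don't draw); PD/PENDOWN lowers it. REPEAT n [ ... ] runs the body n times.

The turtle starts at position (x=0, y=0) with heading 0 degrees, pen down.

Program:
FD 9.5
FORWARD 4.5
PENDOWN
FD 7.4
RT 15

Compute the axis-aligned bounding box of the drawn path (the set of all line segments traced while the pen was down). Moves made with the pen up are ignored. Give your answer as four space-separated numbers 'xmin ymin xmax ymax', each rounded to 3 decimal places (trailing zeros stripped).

Executing turtle program step by step:
Start: pos=(0,0), heading=0, pen down
FD 9.5: (0,0) -> (9.5,0) [heading=0, draw]
FD 4.5: (9.5,0) -> (14,0) [heading=0, draw]
PD: pen down
FD 7.4: (14,0) -> (21.4,0) [heading=0, draw]
RT 15: heading 0 -> 345
Final: pos=(21.4,0), heading=345, 3 segment(s) drawn

Segment endpoints: x in {0, 9.5, 14, 21.4}, y in {0}
xmin=0, ymin=0, xmax=21.4, ymax=0

Answer: 0 0 21.4 0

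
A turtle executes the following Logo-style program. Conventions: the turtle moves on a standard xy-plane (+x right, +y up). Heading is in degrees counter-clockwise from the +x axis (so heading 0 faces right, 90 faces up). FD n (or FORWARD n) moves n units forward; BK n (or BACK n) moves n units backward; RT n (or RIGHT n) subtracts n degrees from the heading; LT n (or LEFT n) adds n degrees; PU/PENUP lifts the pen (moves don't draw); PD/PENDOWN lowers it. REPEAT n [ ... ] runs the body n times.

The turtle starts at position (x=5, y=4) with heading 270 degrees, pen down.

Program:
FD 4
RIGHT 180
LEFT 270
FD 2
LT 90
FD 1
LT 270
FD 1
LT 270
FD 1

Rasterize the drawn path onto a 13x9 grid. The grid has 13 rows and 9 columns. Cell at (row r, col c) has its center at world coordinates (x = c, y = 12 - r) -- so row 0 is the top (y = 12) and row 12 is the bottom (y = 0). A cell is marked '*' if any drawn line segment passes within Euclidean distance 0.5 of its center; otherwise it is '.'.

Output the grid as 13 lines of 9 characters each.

Segment 0: (5,4) -> (5,0)
Segment 1: (5,0) -> (7,-0)
Segment 2: (7,-0) -> (7,1)
Segment 3: (7,1) -> (8,1)
Segment 4: (8,1) -> (8,-0)

Answer: .........
.........
.........
.........
.........
.........
.........
.........
.....*...
.....*...
.....*...
.....*.**
.....****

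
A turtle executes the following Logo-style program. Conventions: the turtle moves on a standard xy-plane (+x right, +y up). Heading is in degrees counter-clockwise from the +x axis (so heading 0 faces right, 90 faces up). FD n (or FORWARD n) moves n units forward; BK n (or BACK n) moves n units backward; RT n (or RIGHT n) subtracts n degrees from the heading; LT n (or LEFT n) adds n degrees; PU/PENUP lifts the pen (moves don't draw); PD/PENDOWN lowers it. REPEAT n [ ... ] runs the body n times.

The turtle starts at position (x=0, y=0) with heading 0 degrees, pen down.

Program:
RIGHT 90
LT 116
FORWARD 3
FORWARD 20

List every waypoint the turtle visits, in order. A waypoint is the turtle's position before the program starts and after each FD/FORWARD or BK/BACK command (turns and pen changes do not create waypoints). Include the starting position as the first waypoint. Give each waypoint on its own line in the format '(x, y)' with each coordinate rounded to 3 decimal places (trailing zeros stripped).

Answer: (0, 0)
(2.696, 1.315)
(20.672, 10.083)

Derivation:
Executing turtle program step by step:
Start: pos=(0,0), heading=0, pen down
RT 90: heading 0 -> 270
LT 116: heading 270 -> 26
FD 3: (0,0) -> (2.696,1.315) [heading=26, draw]
FD 20: (2.696,1.315) -> (20.672,10.083) [heading=26, draw]
Final: pos=(20.672,10.083), heading=26, 2 segment(s) drawn
Waypoints (3 total):
(0, 0)
(2.696, 1.315)
(20.672, 10.083)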